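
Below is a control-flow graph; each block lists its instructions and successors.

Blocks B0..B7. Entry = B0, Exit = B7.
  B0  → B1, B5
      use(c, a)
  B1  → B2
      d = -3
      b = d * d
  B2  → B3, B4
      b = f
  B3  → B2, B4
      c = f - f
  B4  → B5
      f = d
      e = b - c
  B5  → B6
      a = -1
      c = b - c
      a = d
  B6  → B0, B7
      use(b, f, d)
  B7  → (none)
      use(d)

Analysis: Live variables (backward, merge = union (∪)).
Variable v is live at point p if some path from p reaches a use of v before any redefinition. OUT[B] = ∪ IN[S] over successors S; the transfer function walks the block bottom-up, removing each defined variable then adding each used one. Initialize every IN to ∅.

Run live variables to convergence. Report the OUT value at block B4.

Fixpoint table:
  B0: | IN={a, b, c, d, f} | OUT={b, c, d, f}
  B1: | IN={c, f} | OUT={c, d, f}
  B2: | IN={c, d, f} | OUT={b, c, d, f}
  B3: | IN={b, d, f} | OUT={b, c, d, f}
  B4: | IN={b, c, d} | OUT={b, c, d, f}
  B5: | IN={b, c, d, f} | OUT={a, b, c, d, f}
  B6: | IN={a, b, c, d, f} | OUT={a, b, c, d, f}
  B7: | IN={d} | OUT={}

Merge at B4: OUT[B4] = IN[B5] = {b, c, d, f}

Answer: {b, c, d, f}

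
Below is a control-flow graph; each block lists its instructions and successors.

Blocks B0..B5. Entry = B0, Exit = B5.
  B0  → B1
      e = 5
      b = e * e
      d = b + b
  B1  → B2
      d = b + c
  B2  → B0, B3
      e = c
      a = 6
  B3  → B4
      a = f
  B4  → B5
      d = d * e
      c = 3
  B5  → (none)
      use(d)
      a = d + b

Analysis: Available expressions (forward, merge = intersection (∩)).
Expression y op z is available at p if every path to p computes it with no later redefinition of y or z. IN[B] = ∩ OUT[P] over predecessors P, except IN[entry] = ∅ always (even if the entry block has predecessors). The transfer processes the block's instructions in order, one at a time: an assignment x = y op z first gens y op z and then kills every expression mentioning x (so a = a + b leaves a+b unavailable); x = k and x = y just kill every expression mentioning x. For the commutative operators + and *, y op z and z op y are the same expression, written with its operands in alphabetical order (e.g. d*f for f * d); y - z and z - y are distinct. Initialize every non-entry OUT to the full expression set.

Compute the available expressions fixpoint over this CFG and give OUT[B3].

Answer: {b+b, b+c}

Derivation:
Converged values:
  B0:  IN={}  OUT={b+b, e*e}
  B1:  IN={b+b, e*e}  OUT={b+b, b+c, e*e}
  B2:  IN={b+b, b+c, e*e}  OUT={b+b, b+c}
  B3:  IN={b+b, b+c}  OUT={b+b, b+c}
  B4:  IN={b+b, b+c}  OUT={b+b}
  B5:  IN={b+b}  OUT={b+b, b+d}

Merge at B3: IN[B3] = OUT[B2] = {b+b, b+c}
Applying B3's transfer function to that IN value gives OUT[B3] (row B3 above).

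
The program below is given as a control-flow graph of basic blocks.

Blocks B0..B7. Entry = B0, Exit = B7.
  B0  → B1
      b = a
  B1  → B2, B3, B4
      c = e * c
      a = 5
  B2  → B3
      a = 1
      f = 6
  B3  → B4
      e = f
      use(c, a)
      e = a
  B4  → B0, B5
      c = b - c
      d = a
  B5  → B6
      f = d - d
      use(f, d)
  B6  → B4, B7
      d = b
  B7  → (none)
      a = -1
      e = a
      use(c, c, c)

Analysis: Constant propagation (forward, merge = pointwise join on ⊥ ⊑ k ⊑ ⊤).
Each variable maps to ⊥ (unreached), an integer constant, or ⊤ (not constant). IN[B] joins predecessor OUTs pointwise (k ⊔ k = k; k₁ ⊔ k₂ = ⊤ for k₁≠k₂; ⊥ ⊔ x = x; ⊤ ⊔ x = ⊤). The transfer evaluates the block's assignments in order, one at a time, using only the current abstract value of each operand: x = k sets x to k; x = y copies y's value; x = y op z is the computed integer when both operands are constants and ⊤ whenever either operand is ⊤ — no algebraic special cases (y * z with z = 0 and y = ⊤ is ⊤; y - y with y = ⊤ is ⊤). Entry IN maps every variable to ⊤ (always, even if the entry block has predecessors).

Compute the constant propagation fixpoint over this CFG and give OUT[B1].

Answer: {a: 5, b: ⊤, c: ⊤, d: ⊤, e: ⊤, f: ⊤}

Derivation:
Fixpoint table:
  B0:  IN=(all ⊤)  OUT=(all ⊤)
  B1:  IN=(all ⊤)  OUT={a:5; rest ⊤}
  B2:  IN={a:5; rest ⊤}  OUT={a:1, f:6; rest ⊤}
  B3:  IN=(all ⊤)  OUT=(all ⊤)
  B4:  IN=(all ⊤)  OUT=(all ⊤)
  B5:  IN=(all ⊤)  OUT=(all ⊤)
  B6:  IN=(all ⊤)  OUT=(all ⊤)
  B7:  IN=(all ⊤)  OUT={a:-1, e:-1; rest ⊤}

Merge at B1: IN[B1] = OUT[B0] = {a: ⊤, b: ⊤, c: ⊤, d: ⊤, e: ⊤, f: ⊤}
Applying B1's transfer function to that IN value gives OUT[B1] (row B1 above).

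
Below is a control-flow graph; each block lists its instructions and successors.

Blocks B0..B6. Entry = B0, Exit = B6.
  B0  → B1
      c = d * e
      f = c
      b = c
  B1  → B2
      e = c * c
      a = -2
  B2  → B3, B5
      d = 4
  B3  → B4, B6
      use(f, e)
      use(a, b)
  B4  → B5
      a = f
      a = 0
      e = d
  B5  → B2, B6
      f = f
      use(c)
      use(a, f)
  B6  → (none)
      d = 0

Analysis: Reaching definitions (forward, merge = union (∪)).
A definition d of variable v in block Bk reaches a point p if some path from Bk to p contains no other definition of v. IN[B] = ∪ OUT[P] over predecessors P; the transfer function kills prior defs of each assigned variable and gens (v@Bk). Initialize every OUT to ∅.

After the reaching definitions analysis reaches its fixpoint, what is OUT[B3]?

Converged values:
  B0:  IN={}  OUT={b@B0, c@B0, f@B0}
  B1:  IN={b@B0, c@B0, f@B0}  OUT={a@B1, b@B0, c@B0, e@B1, f@B0}
  B2:  IN={a@B1, a@B4, b@B0, c@B0, d@B2, e@B1, e@B4, f@B0, f@B5}  OUT={a@B1, a@B4, b@B0, c@B0, d@B2, e@B1, e@B4, f@B0, f@B5}
  B3:  IN={a@B1, a@B4, b@B0, c@B0, d@B2, e@B1, e@B4, f@B0, f@B5}  OUT={a@B1, a@B4, b@B0, c@B0, d@B2, e@B1, e@B4, f@B0, f@B5}
  B4:  IN={a@B1, a@B4, b@B0, c@B0, d@B2, e@B1, e@B4, f@B0, f@B5}  OUT={a@B4, b@B0, c@B0, d@B2, e@B4, f@B0, f@B5}
  B5:  IN={a@B1, a@B4, b@B0, c@B0, d@B2, e@B1, e@B4, f@B0, f@B5}  OUT={a@B1, a@B4, b@B0, c@B0, d@B2, e@B1, e@B4, f@B5}
  B6:  IN={a@B1, a@B4, b@B0, c@B0, d@B2, e@B1, e@B4, f@B0, f@B5}  OUT={a@B1, a@B4, b@B0, c@B0, d@B6, e@B1, e@B4, f@B0, f@B5}

Merge at B3: IN[B3] = OUT[B2] = {a@B1, a@B4, b@B0, c@B0, d@B2, e@B1, e@B4, f@B0, f@B5}
Applying B3's transfer function to that IN value gives OUT[B3] (row B3 above).

Answer: {a@B1, a@B4, b@B0, c@B0, d@B2, e@B1, e@B4, f@B0, f@B5}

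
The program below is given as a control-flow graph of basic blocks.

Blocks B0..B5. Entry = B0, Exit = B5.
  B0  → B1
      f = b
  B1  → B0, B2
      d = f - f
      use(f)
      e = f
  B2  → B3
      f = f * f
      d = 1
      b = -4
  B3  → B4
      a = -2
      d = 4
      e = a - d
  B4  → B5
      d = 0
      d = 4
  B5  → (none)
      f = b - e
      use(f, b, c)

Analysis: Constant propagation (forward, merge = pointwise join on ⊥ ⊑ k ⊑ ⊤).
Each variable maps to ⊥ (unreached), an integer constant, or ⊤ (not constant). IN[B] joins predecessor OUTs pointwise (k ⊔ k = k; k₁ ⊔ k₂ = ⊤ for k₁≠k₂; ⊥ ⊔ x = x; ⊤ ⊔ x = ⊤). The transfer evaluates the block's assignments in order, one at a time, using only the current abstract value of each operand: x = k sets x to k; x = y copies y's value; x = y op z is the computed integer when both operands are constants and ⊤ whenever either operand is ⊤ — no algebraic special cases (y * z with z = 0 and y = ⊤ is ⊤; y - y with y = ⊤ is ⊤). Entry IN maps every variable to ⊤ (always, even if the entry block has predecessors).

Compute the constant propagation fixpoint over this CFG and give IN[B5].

Answer: {a: -2, b: -4, c: ⊤, d: 4, e: -6, f: ⊤}

Trace:
Fixpoint table:
  B0:   IN=(all ⊤)   OUT=(all ⊤)
  B1:   IN=(all ⊤)   OUT=(all ⊤)
  B2:   IN=(all ⊤)   OUT={b:-4, d:1; rest ⊤}
  B3:   IN={b:-4, d:1; rest ⊤}   OUT={a:-2, b:-4, d:4, e:-6; rest ⊤}
  B4:   IN={a:-2, b:-4, d:4, e:-6; rest ⊤}   OUT={a:-2, b:-4, d:4, e:-6; rest ⊤}
  B5:   IN={a:-2, b:-4, d:4, e:-6; rest ⊤}   OUT={a:-2, b:-4, d:4, e:-6, f:2; rest ⊤}

Merge at B5: IN[B5] = OUT[B4] = {a: -2, b: -4, c: ⊤, d: 4, e: -6, f: ⊤}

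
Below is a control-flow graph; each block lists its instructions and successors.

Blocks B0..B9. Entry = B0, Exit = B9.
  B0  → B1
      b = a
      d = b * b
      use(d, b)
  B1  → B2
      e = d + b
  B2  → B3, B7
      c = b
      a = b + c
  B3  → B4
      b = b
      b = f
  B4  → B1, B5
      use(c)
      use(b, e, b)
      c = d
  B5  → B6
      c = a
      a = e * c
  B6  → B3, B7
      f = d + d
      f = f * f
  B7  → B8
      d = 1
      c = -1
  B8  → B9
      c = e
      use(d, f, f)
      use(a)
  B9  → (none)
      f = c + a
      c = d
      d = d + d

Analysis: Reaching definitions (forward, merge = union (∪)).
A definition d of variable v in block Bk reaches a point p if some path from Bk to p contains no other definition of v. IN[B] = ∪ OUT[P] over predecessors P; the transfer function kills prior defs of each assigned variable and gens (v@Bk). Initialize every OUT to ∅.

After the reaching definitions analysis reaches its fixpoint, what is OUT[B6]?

Fixpoint table:
  B0:  IN={}  OUT={b@B0, d@B0}
  B1:  IN={a@B2, a@B5, b@B0, b@B3, c@B4, d@B0, e@B1, f@B6}  OUT={a@B2, a@B5, b@B0, b@B3, c@B4, d@B0, e@B1, f@B6}
  B2:  IN={a@B2, a@B5, b@B0, b@B3, c@B4, d@B0, e@B1, f@B6}  OUT={a@B2, b@B0, b@B3, c@B2, d@B0, e@B1, f@B6}
  B3:  IN={a@B2, a@B5, b@B0, b@B3, c@B2, c@B5, d@B0, e@B1, f@B6}  OUT={a@B2, a@B5, b@B3, c@B2, c@B5, d@B0, e@B1, f@B6}
  B4:  IN={a@B2, a@B5, b@B3, c@B2, c@B5, d@B0, e@B1, f@B6}  OUT={a@B2, a@B5, b@B3, c@B4, d@B0, e@B1, f@B6}
  B5:  IN={a@B2, a@B5, b@B3, c@B4, d@B0, e@B1, f@B6}  OUT={a@B5, b@B3, c@B5, d@B0, e@B1, f@B6}
  B6:  IN={a@B5, b@B3, c@B5, d@B0, e@B1, f@B6}  OUT={a@B5, b@B3, c@B5, d@B0, e@B1, f@B6}
  B7:  IN={a@B2, a@B5, b@B0, b@B3, c@B2, c@B5, d@B0, e@B1, f@B6}  OUT={a@B2, a@B5, b@B0, b@B3, c@B7, d@B7, e@B1, f@B6}
  B8:  IN={a@B2, a@B5, b@B0, b@B3, c@B7, d@B7, e@B1, f@B6}  OUT={a@B2, a@B5, b@B0, b@B3, c@B8, d@B7, e@B1, f@B6}
  B9:  IN={a@B2, a@B5, b@B0, b@B3, c@B8, d@B7, e@B1, f@B6}  OUT={a@B2, a@B5, b@B0, b@B3, c@B9, d@B9, e@B1, f@B9}

Merge at B6: IN[B6] = OUT[B5] = {a@B5, b@B3, c@B5, d@B0, e@B1, f@B6}
Applying B6's transfer function to that IN value gives OUT[B6] (row B6 above).

Answer: {a@B5, b@B3, c@B5, d@B0, e@B1, f@B6}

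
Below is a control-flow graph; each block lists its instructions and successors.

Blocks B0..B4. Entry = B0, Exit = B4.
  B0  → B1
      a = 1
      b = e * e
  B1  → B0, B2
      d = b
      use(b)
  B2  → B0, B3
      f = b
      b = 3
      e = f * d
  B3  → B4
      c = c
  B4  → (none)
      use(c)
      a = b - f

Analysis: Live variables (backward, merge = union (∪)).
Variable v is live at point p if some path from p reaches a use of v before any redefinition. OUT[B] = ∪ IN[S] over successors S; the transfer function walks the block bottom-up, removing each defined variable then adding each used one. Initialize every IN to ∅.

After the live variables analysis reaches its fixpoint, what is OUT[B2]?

Answer: {b, c, e, f}

Trace:
Fixpoint table:
  B0:   IN={c, e}   OUT={b, c, e}
  B1:   IN={b, c, e}   OUT={b, c, d, e}
  B2:   IN={b, c, d}   OUT={b, c, e, f}
  B3:   IN={b, c, f}   OUT={b, c, f}
  B4:   IN={b, c, f}   OUT={}

Merge at B2: OUT[B2] = IN[B0] ⊔ IN[B3] = {b, c, e, f}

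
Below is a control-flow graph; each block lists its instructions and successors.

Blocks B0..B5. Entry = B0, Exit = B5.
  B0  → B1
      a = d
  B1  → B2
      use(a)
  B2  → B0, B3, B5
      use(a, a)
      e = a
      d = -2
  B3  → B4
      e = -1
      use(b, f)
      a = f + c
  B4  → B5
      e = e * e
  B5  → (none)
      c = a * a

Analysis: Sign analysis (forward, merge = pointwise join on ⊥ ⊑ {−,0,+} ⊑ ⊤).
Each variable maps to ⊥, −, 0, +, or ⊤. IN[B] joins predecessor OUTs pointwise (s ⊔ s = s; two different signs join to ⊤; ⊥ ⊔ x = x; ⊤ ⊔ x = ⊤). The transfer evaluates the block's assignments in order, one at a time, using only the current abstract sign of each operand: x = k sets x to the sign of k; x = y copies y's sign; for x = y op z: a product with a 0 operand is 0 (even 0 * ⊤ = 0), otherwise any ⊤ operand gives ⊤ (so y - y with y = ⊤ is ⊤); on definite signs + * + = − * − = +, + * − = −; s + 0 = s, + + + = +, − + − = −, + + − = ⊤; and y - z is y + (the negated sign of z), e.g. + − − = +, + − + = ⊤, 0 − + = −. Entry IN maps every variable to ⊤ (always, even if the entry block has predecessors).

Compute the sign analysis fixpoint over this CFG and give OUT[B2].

Per-block solution:
  B0: | IN=(all ⊤) | OUT=(all ⊤)
  B1: | IN=(all ⊤) | OUT=(all ⊤)
  B2: | IN=(all ⊤) | OUT={d:-; rest ⊤}
  B3: | IN={d:-; rest ⊤} | OUT={d:-, e:-; rest ⊤}
  B4: | IN={d:-, e:-; rest ⊤} | OUT={d:-, e:+; rest ⊤}
  B5: | IN={d:-; rest ⊤} | OUT={d:-; rest ⊤}

Merge at B2: IN[B2] = OUT[B1] = {a: ⊤, b: ⊤, c: ⊤, d: ⊤, e: ⊤, f: ⊤}
Applying B2's transfer function to that IN value gives OUT[B2] (row B2 above).

Answer: {a: ⊤, b: ⊤, c: ⊤, d: -, e: ⊤, f: ⊤}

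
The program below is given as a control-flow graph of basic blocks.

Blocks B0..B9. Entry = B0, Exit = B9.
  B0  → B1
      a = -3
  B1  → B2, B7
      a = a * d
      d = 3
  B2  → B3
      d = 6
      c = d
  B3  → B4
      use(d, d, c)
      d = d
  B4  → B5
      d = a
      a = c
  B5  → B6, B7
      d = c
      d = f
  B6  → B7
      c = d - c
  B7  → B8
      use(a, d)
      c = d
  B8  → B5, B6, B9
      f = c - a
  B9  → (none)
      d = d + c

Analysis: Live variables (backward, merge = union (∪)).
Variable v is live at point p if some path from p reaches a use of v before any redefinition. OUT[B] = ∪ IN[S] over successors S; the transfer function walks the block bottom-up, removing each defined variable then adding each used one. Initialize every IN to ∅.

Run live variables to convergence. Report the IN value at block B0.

Converged values:
  B0:  IN={d, f}  OUT={a, d, f}
  B1:  IN={a, d, f}  OUT={a, d, f}
  B2:  IN={a, f}  OUT={a, c, d, f}
  B3:  IN={a, c, d, f}  OUT={a, c, f}
  B4:  IN={a, c, f}  OUT={a, c, f}
  B5:  IN={a, c, f}  OUT={a, c, d}
  B6:  IN={a, c, d}  OUT={a, d}
  B7:  IN={a, d}  OUT={a, c, d}
  B8:  IN={a, c, d}  OUT={a, c, d, f}
  B9:  IN={c, d}  OUT={}

Merge at B0: OUT[B0] = IN[B1] = {a, d, f}
Applying B0's transfer function to that OUT value gives IN[B0] (row B0 above).

Answer: {d, f}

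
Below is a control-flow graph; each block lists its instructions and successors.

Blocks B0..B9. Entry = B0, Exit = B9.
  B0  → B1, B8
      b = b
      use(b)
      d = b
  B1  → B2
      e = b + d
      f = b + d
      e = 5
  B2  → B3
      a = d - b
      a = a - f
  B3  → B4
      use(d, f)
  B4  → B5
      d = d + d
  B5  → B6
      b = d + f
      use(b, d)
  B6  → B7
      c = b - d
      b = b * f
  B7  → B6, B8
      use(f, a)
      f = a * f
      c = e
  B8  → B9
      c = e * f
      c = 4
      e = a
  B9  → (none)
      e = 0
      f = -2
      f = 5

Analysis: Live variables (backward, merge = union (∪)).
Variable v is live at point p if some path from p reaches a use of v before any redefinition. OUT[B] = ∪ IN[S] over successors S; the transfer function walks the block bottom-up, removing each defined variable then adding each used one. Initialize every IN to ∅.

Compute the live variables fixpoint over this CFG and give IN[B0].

Answer: {a, b, e, f}

Derivation:
Fixpoint table:
  B0:   IN={a, b, e, f}   OUT={a, b, d, e, f}
  B1:   IN={b, d}   OUT={b, d, e, f}
  B2:   IN={b, d, e, f}   OUT={a, d, e, f}
  B3:   IN={a, d, e, f}   OUT={a, d, e, f}
  B4:   IN={a, d, e, f}   OUT={a, d, e, f}
  B5:   IN={a, d, e, f}   OUT={a, b, d, e, f}
  B6:   IN={a, b, d, e, f}   OUT={a, b, d, e, f}
  B7:   IN={a, b, d, e, f}   OUT={a, b, d, e, f}
  B8:   IN={a, e, f}   OUT={}
  B9:   IN={}   OUT={}

Merge at B0: OUT[B0] = IN[B1] ⊔ IN[B8] = {a, b, d, e, f}
Applying B0's transfer function to that OUT value gives IN[B0] (row B0 above).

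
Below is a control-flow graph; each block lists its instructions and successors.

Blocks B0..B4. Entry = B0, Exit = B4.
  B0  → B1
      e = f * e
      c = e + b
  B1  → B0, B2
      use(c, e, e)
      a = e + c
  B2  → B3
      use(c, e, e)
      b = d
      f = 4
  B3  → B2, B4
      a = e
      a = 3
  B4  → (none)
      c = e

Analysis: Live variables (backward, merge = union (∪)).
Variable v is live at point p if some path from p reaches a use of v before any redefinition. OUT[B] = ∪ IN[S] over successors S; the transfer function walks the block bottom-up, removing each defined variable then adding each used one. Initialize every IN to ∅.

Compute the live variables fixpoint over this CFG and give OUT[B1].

Answer: {b, c, d, e, f}

Working:
Converged values:
  B0:  IN={b, d, e, f}  OUT={b, c, d, e, f}
  B1:  IN={b, c, d, e, f}  OUT={b, c, d, e, f}
  B2:  IN={c, d, e}  OUT={c, d, e}
  B3:  IN={c, d, e}  OUT={c, d, e}
  B4:  IN={e}  OUT={}

Merge at B1: OUT[B1] = IN[B0] ⊔ IN[B2] = {b, c, d, e, f}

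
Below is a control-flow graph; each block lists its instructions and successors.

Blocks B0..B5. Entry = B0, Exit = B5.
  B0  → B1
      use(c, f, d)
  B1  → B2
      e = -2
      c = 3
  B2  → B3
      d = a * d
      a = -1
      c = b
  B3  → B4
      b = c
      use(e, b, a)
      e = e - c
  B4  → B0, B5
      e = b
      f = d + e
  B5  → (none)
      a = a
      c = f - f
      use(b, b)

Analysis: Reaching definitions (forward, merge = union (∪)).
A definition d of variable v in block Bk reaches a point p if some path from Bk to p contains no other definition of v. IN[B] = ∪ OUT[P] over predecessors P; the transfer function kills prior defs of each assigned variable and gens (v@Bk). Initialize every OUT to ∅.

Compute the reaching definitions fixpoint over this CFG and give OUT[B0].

Answer: {a@B2, b@B3, c@B2, d@B2, e@B4, f@B4}

Working:
Fixpoint table:
  B0:  IN={a@B2, b@B3, c@B2, d@B2, e@B4, f@B4}  OUT={a@B2, b@B3, c@B2, d@B2, e@B4, f@B4}
  B1:  IN={a@B2, b@B3, c@B2, d@B2, e@B4, f@B4}  OUT={a@B2, b@B3, c@B1, d@B2, e@B1, f@B4}
  B2:  IN={a@B2, b@B3, c@B1, d@B2, e@B1, f@B4}  OUT={a@B2, b@B3, c@B2, d@B2, e@B1, f@B4}
  B3:  IN={a@B2, b@B3, c@B2, d@B2, e@B1, f@B4}  OUT={a@B2, b@B3, c@B2, d@B2, e@B3, f@B4}
  B4:  IN={a@B2, b@B3, c@B2, d@B2, e@B3, f@B4}  OUT={a@B2, b@B3, c@B2, d@B2, e@B4, f@B4}
  B5:  IN={a@B2, b@B3, c@B2, d@B2, e@B4, f@B4}  OUT={a@B5, b@B3, c@B5, d@B2, e@B4, f@B4}

Merge at B0 (entry node, so the boundary value {} is joined with the incoming edge(s)): IN[B0] = {} ⊔ OUT[B4] = {a@B2, b@B3, c@B2, d@B2, e@B4, f@B4}
Applying B0's transfer function to that IN value gives OUT[B0] (row B0 above).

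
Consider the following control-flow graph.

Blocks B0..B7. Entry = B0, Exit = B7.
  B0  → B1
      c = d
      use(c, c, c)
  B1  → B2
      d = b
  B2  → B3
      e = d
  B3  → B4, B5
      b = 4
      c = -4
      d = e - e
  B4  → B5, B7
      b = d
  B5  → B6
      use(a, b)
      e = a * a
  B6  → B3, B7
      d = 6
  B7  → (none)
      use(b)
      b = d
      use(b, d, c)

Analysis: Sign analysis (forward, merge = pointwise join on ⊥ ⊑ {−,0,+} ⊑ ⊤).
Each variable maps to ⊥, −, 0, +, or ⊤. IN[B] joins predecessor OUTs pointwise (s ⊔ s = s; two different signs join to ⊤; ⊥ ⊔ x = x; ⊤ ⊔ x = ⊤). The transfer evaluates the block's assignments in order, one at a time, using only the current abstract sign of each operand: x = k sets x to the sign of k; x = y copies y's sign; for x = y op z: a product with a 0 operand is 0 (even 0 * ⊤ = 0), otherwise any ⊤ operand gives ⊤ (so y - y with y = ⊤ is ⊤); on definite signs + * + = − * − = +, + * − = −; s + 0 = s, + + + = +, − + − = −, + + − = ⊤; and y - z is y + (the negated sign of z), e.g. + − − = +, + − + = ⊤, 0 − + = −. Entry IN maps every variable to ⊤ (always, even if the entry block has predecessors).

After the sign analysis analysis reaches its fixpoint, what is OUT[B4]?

Fixpoint table:
  B0:  IN=(all ⊤)  OUT=(all ⊤)
  B1:  IN=(all ⊤)  OUT=(all ⊤)
  B2:  IN=(all ⊤)  OUT=(all ⊤)
  B3:  IN=(all ⊤)  OUT={b:+, c:-; rest ⊤}
  B4:  IN={b:+, c:-; rest ⊤}  OUT={c:-; rest ⊤}
  B5:  IN={c:-; rest ⊤}  OUT={c:-; rest ⊤}
  B6:  IN={c:-; rest ⊤}  OUT={c:-, d:+; rest ⊤}
  B7:  IN={c:-; rest ⊤}  OUT={c:-; rest ⊤}

Merge at B4: IN[B4] = OUT[B3] = {a: ⊤, b: +, c: -, d: ⊤, e: ⊤, f: ⊤}
Applying B4's transfer function to that IN value gives OUT[B4] (row B4 above).

Answer: {a: ⊤, b: ⊤, c: -, d: ⊤, e: ⊤, f: ⊤}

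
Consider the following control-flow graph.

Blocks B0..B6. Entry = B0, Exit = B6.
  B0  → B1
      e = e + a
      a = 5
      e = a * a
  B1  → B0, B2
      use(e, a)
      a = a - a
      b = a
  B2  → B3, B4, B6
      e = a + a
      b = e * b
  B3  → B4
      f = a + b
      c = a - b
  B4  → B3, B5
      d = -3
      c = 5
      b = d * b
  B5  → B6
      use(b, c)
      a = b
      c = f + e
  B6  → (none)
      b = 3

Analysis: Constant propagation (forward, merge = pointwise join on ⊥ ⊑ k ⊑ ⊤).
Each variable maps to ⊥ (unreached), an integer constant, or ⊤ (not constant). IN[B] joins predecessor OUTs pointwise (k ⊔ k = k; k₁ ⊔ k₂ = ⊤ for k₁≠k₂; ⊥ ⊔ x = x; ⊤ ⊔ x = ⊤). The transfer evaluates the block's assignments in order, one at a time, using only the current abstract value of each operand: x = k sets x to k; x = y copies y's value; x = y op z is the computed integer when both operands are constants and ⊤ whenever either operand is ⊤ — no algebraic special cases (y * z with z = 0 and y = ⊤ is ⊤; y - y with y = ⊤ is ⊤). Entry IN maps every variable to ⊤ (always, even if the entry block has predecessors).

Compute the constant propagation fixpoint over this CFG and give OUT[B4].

Answer: {a: 0, b: 0, c: 5, d: -3, e: 0, f: ⊤}

Derivation:
Fixpoint table:
  B0:  IN=(all ⊤)  OUT={a:5, e:25; rest ⊤}
  B1:  IN={a:5, e:25; rest ⊤}  OUT={a:0, b:0, e:25; rest ⊤}
  B2:  IN={a:0, b:0, e:25; rest ⊤}  OUT={a:0, b:0, e:0; rest ⊤}
  B3:  IN={a:0, b:0, e:0; rest ⊤}  OUT={a:0, b:0, c:0, e:0, f:0; rest ⊤}
  B4:  IN={a:0, b:0, e:0; rest ⊤}  OUT={a:0, b:0, c:5, d:-3, e:0; rest ⊤}
  B5:  IN={a:0, b:0, c:5, d:-3, e:0; rest ⊤}  OUT={a:0, b:0, d:-3, e:0; rest ⊤}
  B6:  IN={a:0, b:0, e:0; rest ⊤}  OUT={a:0, b:3, e:0; rest ⊤}

Merge at B4: IN[B4] = OUT[B2] ⊔ OUT[B3] = {a: 0, b: 0, c: ⊤, d: ⊤, e: 0, f: ⊤}
Applying B4's transfer function to that IN value gives OUT[B4] (row B4 above).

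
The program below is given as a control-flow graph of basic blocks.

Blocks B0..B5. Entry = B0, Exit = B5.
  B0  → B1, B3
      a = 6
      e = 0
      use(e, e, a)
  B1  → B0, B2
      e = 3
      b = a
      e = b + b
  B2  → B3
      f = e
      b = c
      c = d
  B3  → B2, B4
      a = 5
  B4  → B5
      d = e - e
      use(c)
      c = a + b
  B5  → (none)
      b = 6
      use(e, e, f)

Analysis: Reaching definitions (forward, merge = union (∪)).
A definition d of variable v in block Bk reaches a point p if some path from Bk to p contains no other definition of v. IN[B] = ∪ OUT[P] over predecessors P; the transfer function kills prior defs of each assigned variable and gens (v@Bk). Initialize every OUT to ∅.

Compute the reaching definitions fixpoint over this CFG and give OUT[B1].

Answer: {a@B0, b@B1, e@B1}

Working:
Fixpoint table:
  B0:  IN={a@B0, b@B1, e@B1}  OUT={a@B0, b@B1, e@B0}
  B1:  IN={a@B0, b@B1, e@B0}  OUT={a@B0, b@B1, e@B1}
  B2:  IN={a@B0, a@B3, b@B1, b@B2, c@B2, e@B0, e@B1, f@B2}  OUT={a@B0, a@B3, b@B2, c@B2, e@B0, e@B1, f@B2}
  B3:  IN={a@B0, a@B3, b@B1, b@B2, c@B2, e@B0, e@B1, f@B2}  OUT={a@B3, b@B1, b@B2, c@B2, e@B0, e@B1, f@B2}
  B4:  IN={a@B3, b@B1, b@B2, c@B2, e@B0, e@B1, f@B2}  OUT={a@B3, b@B1, b@B2, c@B4, d@B4, e@B0, e@B1, f@B2}
  B5:  IN={a@B3, b@B1, b@B2, c@B4, d@B4, e@B0, e@B1, f@B2}  OUT={a@B3, b@B5, c@B4, d@B4, e@B0, e@B1, f@B2}

Merge at B1: IN[B1] = OUT[B0] = {a@B0, b@B1, e@B0}
Applying B1's transfer function to that IN value gives OUT[B1] (row B1 above).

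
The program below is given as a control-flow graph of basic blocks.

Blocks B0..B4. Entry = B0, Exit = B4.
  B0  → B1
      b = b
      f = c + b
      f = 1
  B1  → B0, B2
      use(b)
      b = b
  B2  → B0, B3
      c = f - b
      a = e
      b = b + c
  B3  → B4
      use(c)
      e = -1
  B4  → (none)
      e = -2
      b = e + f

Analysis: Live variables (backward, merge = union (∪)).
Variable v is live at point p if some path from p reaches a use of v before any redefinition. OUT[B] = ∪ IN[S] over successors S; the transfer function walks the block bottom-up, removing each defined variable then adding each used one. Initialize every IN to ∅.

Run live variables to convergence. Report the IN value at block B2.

Per-block solution:
  B0:   IN={b, c, e}   OUT={b, c, e, f}
  B1:   IN={b, c, e, f}   OUT={b, c, e, f}
  B2:   IN={b, e, f}   OUT={b, c, e, f}
  B3:   IN={c, f}   OUT={f}
  B4:   IN={f}   OUT={}

Merge at B2: OUT[B2] = IN[B0] ⊔ IN[B3] = {b, c, e, f}
Applying B2's transfer function to that OUT value gives IN[B2] (row B2 above).

Answer: {b, e, f}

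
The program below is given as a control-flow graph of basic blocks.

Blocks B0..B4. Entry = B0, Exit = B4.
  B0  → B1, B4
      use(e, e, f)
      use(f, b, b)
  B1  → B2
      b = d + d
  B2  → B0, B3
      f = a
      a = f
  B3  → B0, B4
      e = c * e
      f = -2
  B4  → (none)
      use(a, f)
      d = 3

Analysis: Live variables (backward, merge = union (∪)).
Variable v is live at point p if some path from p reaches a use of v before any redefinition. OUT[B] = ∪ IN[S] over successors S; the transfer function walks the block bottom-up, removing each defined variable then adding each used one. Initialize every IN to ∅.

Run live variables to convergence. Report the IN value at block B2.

Fixpoint table:
  B0:  IN={a, b, c, d, e, f}  OUT={a, c, d, e, f}
  B1:  IN={a, c, d, e}  OUT={a, b, c, d, e}
  B2:  IN={a, b, c, d, e}  OUT={a, b, c, d, e, f}
  B3:  IN={a, b, c, d, e}  OUT={a, b, c, d, e, f}
  B4:  IN={a, f}  OUT={}

Merge at B2: OUT[B2] = IN[B0] ⊔ IN[B3] = {a, b, c, d, e, f}
Applying B2's transfer function to that OUT value gives IN[B2] (row B2 above).

Answer: {a, b, c, d, e}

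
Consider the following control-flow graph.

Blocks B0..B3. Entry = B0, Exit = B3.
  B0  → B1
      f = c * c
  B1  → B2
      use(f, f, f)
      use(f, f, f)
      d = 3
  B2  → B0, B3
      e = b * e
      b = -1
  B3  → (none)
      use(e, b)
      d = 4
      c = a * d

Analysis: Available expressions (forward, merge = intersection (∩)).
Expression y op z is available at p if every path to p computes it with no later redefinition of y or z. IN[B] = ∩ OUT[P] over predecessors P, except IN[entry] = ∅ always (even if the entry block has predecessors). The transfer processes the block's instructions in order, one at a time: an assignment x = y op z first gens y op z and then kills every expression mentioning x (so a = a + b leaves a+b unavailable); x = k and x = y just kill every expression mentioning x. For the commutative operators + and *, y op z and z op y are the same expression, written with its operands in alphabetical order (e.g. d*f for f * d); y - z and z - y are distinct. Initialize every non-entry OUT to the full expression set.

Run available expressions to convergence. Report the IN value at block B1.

Answer: {c*c}

Trace:
Converged values:
  B0:  IN={}  OUT={c*c}
  B1:  IN={c*c}  OUT={c*c}
  B2:  IN={c*c}  OUT={c*c}
  B3:  IN={c*c}  OUT={a*d}

Merge at B1: IN[B1] = OUT[B0] = {c*c}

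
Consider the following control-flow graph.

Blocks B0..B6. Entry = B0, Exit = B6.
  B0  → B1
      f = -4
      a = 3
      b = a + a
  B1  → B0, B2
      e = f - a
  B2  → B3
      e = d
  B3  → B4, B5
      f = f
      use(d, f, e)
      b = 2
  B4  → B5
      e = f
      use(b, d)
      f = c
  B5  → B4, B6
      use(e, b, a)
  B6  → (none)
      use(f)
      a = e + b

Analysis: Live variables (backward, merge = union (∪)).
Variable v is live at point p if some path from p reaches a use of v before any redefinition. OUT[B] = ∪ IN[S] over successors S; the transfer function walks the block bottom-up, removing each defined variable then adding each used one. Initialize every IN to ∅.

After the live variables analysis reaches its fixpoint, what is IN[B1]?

Per-block solution:
  B0:   IN={c, d}   OUT={a, c, d, f}
  B1:   IN={a, c, d, f}   OUT={a, c, d, f}
  B2:   IN={a, c, d, f}   OUT={a, c, d, e, f}
  B3:   IN={a, c, d, e, f}   OUT={a, b, c, d, e, f}
  B4:   IN={a, b, c, d, f}   OUT={a, b, c, d, e, f}
  B5:   IN={a, b, c, d, e, f}   OUT={a, b, c, d, e, f}
  B6:   IN={b, e, f}   OUT={}

Merge at B1: OUT[B1] = IN[B0] ⊔ IN[B2] = {a, c, d, f}
Applying B1's transfer function to that OUT value gives IN[B1] (row B1 above).

Answer: {a, c, d, f}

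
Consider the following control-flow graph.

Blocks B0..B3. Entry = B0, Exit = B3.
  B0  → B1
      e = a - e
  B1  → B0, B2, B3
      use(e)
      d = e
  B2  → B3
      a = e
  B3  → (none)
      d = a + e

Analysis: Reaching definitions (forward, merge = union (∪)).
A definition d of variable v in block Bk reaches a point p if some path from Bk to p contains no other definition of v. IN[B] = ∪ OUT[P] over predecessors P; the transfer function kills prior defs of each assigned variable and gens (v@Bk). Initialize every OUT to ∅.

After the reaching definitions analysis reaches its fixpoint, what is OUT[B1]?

Answer: {d@B1, e@B0}

Derivation:
Converged values:
  B0:  IN={d@B1, e@B0}  OUT={d@B1, e@B0}
  B1:  IN={d@B1, e@B0}  OUT={d@B1, e@B0}
  B2:  IN={d@B1, e@B0}  OUT={a@B2, d@B1, e@B0}
  B3:  IN={a@B2, d@B1, e@B0}  OUT={a@B2, d@B3, e@B0}

Merge at B1: IN[B1] = OUT[B0] = {d@B1, e@B0}
Applying B1's transfer function to that IN value gives OUT[B1] (row B1 above).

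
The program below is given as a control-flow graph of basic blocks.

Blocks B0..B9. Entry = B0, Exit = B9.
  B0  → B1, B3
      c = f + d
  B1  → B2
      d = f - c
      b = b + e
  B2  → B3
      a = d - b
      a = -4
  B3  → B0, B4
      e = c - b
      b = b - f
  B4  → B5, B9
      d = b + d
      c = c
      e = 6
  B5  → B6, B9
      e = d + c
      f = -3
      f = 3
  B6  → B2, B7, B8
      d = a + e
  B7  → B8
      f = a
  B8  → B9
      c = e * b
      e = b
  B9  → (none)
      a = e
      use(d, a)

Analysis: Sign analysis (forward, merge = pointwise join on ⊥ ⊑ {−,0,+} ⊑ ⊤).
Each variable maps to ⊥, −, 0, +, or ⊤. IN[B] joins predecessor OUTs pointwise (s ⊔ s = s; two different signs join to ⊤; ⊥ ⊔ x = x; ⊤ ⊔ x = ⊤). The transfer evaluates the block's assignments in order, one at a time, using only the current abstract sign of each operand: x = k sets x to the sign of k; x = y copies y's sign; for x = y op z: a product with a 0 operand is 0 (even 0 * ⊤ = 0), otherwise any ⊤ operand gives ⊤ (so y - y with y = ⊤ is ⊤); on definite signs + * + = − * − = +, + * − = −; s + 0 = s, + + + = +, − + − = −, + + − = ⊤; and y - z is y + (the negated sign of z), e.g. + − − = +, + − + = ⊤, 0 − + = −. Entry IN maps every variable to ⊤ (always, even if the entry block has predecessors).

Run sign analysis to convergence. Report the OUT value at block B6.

Answer: {a: ⊤, b: ⊤, c: ⊤, d: ⊤, e: ⊤, f: +}

Working:
Converged values:
  B0: | IN=(all ⊤) | OUT=(all ⊤)
  B1: | IN=(all ⊤) | OUT=(all ⊤)
  B2: | IN=(all ⊤) | OUT={a:-; rest ⊤}
  B3: | IN=(all ⊤) | OUT=(all ⊤)
  B4: | IN=(all ⊤) | OUT={e:+; rest ⊤}
  B5: | IN={e:+; rest ⊤} | OUT={f:+; rest ⊤}
  B6: | IN={f:+; rest ⊤} | OUT={f:+; rest ⊤}
  B7: | IN={f:+; rest ⊤} | OUT=(all ⊤)
  B8: | IN=(all ⊤) | OUT=(all ⊤)
  B9: | IN=(all ⊤) | OUT=(all ⊤)

Merge at B6: IN[B6] = OUT[B5] = {a: ⊤, b: ⊤, c: ⊤, d: ⊤, e: ⊤, f: +}
Applying B6's transfer function to that IN value gives OUT[B6] (row B6 above).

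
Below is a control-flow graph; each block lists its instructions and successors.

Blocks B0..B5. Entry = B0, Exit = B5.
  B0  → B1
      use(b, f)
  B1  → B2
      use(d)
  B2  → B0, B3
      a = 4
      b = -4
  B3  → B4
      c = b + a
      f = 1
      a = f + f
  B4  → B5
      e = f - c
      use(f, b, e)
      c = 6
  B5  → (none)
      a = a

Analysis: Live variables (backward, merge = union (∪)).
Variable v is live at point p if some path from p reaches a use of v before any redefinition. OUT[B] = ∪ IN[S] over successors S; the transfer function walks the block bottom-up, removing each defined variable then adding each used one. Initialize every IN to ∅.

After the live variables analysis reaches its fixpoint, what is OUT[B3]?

Per-block solution:
  B0: | IN={b, d, f} | OUT={d, f}
  B1: | IN={d, f} | OUT={d, f}
  B2: | IN={d, f} | OUT={a, b, d, f}
  B3: | IN={a, b} | OUT={a, b, c, f}
  B4: | IN={a, b, c, f} | OUT={a}
  B5: | IN={a} | OUT={}

Merge at B3: OUT[B3] = IN[B4] = {a, b, c, f}

Answer: {a, b, c, f}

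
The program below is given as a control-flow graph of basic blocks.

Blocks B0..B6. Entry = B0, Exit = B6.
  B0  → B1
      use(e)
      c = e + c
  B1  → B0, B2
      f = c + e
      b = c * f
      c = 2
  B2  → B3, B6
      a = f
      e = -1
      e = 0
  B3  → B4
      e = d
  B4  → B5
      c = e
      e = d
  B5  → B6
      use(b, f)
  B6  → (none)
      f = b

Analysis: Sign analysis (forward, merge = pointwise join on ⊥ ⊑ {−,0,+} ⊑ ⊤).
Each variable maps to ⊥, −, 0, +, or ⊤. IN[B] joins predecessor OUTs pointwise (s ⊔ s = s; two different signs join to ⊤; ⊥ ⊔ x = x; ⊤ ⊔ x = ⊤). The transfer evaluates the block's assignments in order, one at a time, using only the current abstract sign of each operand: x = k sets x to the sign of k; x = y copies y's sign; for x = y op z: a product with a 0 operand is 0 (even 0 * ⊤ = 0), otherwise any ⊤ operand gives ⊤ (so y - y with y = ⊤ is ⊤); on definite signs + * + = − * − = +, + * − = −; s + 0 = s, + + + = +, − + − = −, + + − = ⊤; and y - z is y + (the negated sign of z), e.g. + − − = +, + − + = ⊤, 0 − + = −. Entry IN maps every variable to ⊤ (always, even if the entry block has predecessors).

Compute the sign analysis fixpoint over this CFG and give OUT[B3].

Answer: {a: ⊤, b: ⊤, c: +, d: ⊤, e: ⊤, f: ⊤}

Trace:
Fixpoint table:
  B0: | IN=(all ⊤) | OUT=(all ⊤)
  B1: | IN=(all ⊤) | OUT={c:+; rest ⊤}
  B2: | IN={c:+; rest ⊤} | OUT={c:+, e:0; rest ⊤}
  B3: | IN={c:+, e:0; rest ⊤} | OUT={c:+; rest ⊤}
  B4: | IN={c:+; rest ⊤} | OUT=(all ⊤)
  B5: | IN=(all ⊤) | OUT=(all ⊤)
  B6: | IN=(all ⊤) | OUT=(all ⊤)

Merge at B3: IN[B3] = OUT[B2] = {a: ⊤, b: ⊤, c: +, d: ⊤, e: 0, f: ⊤}
Applying B3's transfer function to that IN value gives OUT[B3] (row B3 above).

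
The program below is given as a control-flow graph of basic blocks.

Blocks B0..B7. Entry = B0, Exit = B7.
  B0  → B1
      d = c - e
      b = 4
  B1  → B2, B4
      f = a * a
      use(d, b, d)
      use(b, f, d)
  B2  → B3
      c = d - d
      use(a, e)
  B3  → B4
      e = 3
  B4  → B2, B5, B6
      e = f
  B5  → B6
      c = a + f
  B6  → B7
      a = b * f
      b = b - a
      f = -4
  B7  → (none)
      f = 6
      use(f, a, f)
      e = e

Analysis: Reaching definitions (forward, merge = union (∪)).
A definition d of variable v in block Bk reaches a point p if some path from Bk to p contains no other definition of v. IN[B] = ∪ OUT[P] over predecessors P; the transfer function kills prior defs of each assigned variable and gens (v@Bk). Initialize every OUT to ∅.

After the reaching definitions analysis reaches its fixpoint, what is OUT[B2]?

Answer: {b@B0, c@B2, d@B0, e@B4, f@B1}

Working:
Fixpoint table:
  B0: | IN={} | OUT={b@B0, d@B0}
  B1: | IN={b@B0, d@B0} | OUT={b@B0, d@B0, f@B1}
  B2: | IN={b@B0, c@B2, d@B0, e@B4, f@B1} | OUT={b@B0, c@B2, d@B0, e@B4, f@B1}
  B3: | IN={b@B0, c@B2, d@B0, e@B4, f@B1} | OUT={b@B0, c@B2, d@B0, e@B3, f@B1}
  B4: | IN={b@B0, c@B2, d@B0, e@B3, f@B1} | OUT={b@B0, c@B2, d@B0, e@B4, f@B1}
  B5: | IN={b@B0, c@B2, d@B0, e@B4, f@B1} | OUT={b@B0, c@B5, d@B0, e@B4, f@B1}
  B6: | IN={b@B0, c@B2, c@B5, d@B0, e@B4, f@B1} | OUT={a@B6, b@B6, c@B2, c@B5, d@B0, e@B4, f@B6}
  B7: | IN={a@B6, b@B6, c@B2, c@B5, d@B0, e@B4, f@B6} | OUT={a@B6, b@B6, c@B2, c@B5, d@B0, e@B7, f@B7}

Merge at B2: IN[B2] = OUT[B1] ⊔ OUT[B4] = {b@B0, c@B2, d@B0, e@B4, f@B1}
Applying B2's transfer function to that IN value gives OUT[B2] (row B2 above).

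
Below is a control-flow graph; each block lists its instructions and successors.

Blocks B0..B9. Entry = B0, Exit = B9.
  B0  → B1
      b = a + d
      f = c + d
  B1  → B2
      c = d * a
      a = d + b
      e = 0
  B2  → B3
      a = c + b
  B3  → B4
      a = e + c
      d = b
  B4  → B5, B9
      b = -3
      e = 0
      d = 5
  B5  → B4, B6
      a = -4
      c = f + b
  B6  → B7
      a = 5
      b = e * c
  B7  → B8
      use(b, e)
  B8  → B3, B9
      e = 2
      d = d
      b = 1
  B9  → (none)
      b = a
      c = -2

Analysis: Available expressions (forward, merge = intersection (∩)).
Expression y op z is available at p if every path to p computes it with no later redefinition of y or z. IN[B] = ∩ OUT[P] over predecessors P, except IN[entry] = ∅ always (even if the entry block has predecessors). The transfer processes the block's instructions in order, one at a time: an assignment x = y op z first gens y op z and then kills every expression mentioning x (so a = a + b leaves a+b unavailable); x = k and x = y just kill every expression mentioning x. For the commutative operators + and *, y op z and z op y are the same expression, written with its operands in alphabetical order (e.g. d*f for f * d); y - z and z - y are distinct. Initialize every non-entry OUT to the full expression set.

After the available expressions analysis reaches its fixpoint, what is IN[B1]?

Answer: {a+d, c+d}

Trace:
Fixpoint table:
  B0:  IN={}  OUT={a+d, c+d}
  B1:  IN={a+d, c+d}  OUT={b+d}
  B2:  IN={b+d}  OUT={b+c, b+d}
  B3:  IN={}  OUT={c+e}
  B4:  IN={}  OUT={}
  B5:  IN={}  OUT={b+f}
  B6:  IN={b+f}  OUT={c*e}
  B7:  IN={c*e}  OUT={c*e}
  B8:  IN={c*e}  OUT={}
  B9:  IN={}  OUT={}

Merge at B1: IN[B1] = OUT[B0] = {a+d, c+d}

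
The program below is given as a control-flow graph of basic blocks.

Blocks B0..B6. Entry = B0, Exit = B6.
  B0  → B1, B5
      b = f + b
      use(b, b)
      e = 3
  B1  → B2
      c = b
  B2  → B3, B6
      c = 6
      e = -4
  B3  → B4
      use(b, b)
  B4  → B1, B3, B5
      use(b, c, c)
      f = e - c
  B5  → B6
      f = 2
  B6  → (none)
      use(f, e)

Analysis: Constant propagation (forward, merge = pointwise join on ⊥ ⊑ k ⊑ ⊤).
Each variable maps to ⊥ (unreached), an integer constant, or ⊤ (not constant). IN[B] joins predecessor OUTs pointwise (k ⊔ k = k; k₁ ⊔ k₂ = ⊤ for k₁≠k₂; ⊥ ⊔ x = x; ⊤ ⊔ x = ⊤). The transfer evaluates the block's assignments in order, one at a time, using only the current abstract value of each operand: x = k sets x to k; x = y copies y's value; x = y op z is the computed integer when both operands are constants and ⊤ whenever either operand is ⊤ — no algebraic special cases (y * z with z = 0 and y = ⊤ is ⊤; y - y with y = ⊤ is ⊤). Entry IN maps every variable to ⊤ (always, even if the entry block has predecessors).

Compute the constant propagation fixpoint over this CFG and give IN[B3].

Fixpoint table:
  B0: | IN=(all ⊤) | OUT={e:3; rest ⊤}
  B1: | IN=(all ⊤) | OUT=(all ⊤)
  B2: | IN=(all ⊤) | OUT={c:6, e:-4; rest ⊤}
  B3: | IN={c:6, e:-4; rest ⊤} | OUT={c:6, e:-4; rest ⊤}
  B4: | IN={c:6, e:-4; rest ⊤} | OUT={c:6, e:-4, f:-10; rest ⊤}
  B5: | IN=(all ⊤) | OUT={f:2; rest ⊤}
  B6: | IN=(all ⊤) | OUT=(all ⊤)

Merge at B3: IN[B3] = OUT[B2] ⊔ OUT[B4] = {a: ⊤, b: ⊤, c: 6, d: ⊤, e: -4, f: ⊤}

Answer: {a: ⊤, b: ⊤, c: 6, d: ⊤, e: -4, f: ⊤}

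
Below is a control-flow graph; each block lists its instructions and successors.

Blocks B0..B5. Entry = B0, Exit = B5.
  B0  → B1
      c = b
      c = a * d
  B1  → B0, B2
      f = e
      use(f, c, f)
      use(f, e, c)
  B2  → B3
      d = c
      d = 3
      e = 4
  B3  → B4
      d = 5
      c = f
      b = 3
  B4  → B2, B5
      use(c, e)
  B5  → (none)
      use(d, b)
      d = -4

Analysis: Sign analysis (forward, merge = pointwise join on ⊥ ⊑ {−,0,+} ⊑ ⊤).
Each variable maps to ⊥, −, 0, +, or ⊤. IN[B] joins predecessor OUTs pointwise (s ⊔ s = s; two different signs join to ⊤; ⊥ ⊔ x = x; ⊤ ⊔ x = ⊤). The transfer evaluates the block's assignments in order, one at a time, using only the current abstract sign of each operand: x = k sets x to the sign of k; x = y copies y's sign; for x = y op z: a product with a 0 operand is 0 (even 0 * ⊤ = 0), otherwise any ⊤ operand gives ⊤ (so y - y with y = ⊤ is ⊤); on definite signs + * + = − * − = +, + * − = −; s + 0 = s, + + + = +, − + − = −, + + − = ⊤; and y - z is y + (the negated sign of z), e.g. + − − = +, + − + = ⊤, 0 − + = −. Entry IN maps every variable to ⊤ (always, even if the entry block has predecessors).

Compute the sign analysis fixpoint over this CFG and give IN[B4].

Answer: {a: ⊤, b: +, c: ⊤, d: +, e: +, f: ⊤}

Trace:
Fixpoint table:
  B0:  IN=(all ⊤)  OUT=(all ⊤)
  B1:  IN=(all ⊤)  OUT=(all ⊤)
  B2:  IN=(all ⊤)  OUT={d:+, e:+; rest ⊤}
  B3:  IN={d:+, e:+; rest ⊤}  OUT={b:+, d:+, e:+; rest ⊤}
  B4:  IN={b:+, d:+, e:+; rest ⊤}  OUT={b:+, d:+, e:+; rest ⊤}
  B5:  IN={b:+, d:+, e:+; rest ⊤}  OUT={b:+, d:-, e:+; rest ⊤}

Merge at B4: IN[B4] = OUT[B3] = {a: ⊤, b: +, c: ⊤, d: +, e: +, f: ⊤}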